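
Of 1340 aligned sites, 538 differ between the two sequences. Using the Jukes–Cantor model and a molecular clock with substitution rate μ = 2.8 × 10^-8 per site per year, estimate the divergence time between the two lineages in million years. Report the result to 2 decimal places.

p = 538/1340 ≈ 0.401493.
d = −(3/4) ln(1 − 4p/3) = −0.75 ln(1 − 0.535324) = −0.75 ln(0.464676)
  = −0.75 × (-0.766415) = 0.574811 substitutions/site.
Under a molecular clock d = 2μt, so t = d/(2μ) = 0.574811 / (2 × 2.8 × 10^-8) = 10.26 million years.

10.26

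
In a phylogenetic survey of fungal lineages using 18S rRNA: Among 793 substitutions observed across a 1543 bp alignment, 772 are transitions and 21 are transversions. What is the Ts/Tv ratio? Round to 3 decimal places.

R = 772/21 = 36.761904… ≈ 36.762 (to 3 d.p.).

36.762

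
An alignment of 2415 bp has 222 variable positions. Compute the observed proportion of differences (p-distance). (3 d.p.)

0.092

p = 222/2415 = 0.091925… ≈ 0.092 (to 3 d.p.).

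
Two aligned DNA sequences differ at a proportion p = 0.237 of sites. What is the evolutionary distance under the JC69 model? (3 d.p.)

d = −(3/4) ln(1 − 4p/3) = −0.75 ln(1 − 0.316) = −0.75 ln(0.684)
  = −0.75 × (-0.379797) = 0.284848 substitutions/site.

0.285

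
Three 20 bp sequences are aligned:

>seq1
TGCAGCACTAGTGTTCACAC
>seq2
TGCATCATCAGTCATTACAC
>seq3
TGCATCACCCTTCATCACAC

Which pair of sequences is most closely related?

seq2 and seq3

seq1–seq2: 6/20 differ, p = 0.300, d = 0.383.
seq1–seq3: 6/20 differ, p = 0.300, d = 0.383.
seq2–seq3: 4/20 differ, p = 0.200, d = 0.233.
The smallest distance is between seq2 and seq3.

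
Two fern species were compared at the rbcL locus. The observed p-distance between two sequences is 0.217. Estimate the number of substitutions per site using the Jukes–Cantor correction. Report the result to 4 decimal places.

d = −(3/4) ln(1 − 4p/3) = −0.75 ln(1 − 0.289333) = −0.75 ln(0.710667)
  = −0.75 × (-0.341551) = 0.256163 substitutions/site.

0.2562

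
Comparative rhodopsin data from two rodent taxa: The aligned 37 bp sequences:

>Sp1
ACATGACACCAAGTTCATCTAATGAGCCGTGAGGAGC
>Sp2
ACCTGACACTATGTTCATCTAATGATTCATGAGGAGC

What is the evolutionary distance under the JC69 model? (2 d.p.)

The sequences differ at 6 of 37 sites (3, 10, 12, 26, 27, 29), so p = 6/37 ≈ 0.162162.
d = −(3/4) ln(1 − 4p/3) = −0.75 ln(1 − 0.216216) = −0.75 ln(0.783784)
  = −0.75 × (-0.243622) = 0.182717 substitutions/site.

0.18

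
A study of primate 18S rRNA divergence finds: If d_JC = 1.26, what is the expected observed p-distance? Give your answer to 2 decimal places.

0.61

p = (3/4)(1 − e^(−4d/3)) = 0.75 × (1 − e^(-1.68)) = 0.75 × (1 − 0.186374) = 0.610220.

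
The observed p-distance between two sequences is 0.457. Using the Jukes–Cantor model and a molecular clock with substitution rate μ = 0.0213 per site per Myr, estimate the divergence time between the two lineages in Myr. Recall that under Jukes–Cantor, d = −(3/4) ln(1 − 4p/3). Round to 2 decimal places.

16.55

d = −(3/4) ln(1 − 4p/3) = −0.75 ln(1 − 0.609333) = −0.75 ln(0.390667)
  = −0.75 × (-0.939900) = 0.704925 substitutions/site.
Under a molecular clock d = 2μt, so t = d/(2μ) = 0.704925 / (2 × 0.0213) = 16.55 Myr.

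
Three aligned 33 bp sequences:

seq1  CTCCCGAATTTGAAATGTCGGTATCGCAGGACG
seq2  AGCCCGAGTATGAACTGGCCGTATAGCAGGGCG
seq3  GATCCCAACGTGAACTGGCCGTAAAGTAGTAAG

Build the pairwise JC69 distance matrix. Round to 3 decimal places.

seq1–seq2: 9/33 sites differ → p ≈ 0.272727, d = −0.75 ln(1 − 0.363636) = 0.338988 ≈ 0.339.
seq1–seq3: 14/33 sites differ → p ≈ 0.424242, d = −0.75 ln(1 − 0.565656) = 0.625439 ≈ 0.625.
seq2–seq3: 12/33 sites differ → p ≈ 0.363636, d = −0.75 ln(1 − 0.484848) = 0.497470 ≈ 0.497.

d(seq1,seq2) = 0.339, d(seq1,seq3) = 0.625, d(seq2,seq3) = 0.497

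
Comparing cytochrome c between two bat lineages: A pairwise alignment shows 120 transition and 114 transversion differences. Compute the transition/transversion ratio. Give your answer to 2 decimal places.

R = 120/114 = 1.052631… ≈ 1.05 (to 2 d.p.).

1.05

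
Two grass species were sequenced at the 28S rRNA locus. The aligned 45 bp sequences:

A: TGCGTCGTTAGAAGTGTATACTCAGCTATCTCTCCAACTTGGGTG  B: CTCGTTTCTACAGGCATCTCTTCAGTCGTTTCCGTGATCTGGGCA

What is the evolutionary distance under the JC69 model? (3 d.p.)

The sequences differ at 24 of 45 sites, so p = 24/45 ≈ 0.533333.
d = −(3/4) ln(1 − 4p/3) = −0.75 ln(1 − 0.711111) = −0.75 ln(0.288889)
  = −0.75 × (-1.241713) = 0.931285 substitutions/site.

0.931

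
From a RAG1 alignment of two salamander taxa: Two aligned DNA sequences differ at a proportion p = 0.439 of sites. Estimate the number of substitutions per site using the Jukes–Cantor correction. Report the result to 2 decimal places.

0.66

d = −(3/4) ln(1 − 4p/3) = −0.75 ln(1 − 0.585333) = −0.75 ln(0.414667)
  = −0.75 × (-0.880279) = 0.660209 substitutions/site.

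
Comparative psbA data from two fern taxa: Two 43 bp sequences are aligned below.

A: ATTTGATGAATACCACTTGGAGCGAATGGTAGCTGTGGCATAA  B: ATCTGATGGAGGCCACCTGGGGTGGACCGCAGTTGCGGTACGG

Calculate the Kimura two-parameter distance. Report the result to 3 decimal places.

0.706

Of 43 sites, 15 differences are transitions and 2 are transversions, so P = 15/43 ≈ 0.348837 and Q = 2/43 ≈ 0.046512.
Under the Kimura two-parameter model, d = −½ ln(1 − 2P − Q) − ¼ ln(1 − 2Q).
1 − 2P − Q = 0.255814, giving −½ ln(0.255814) = 0.681652.
1 − 2Q = 0.906976, giving −¼ ln(0.906976) = 0.024410.
d = 0.681652 + 0.024410 = 0.706062.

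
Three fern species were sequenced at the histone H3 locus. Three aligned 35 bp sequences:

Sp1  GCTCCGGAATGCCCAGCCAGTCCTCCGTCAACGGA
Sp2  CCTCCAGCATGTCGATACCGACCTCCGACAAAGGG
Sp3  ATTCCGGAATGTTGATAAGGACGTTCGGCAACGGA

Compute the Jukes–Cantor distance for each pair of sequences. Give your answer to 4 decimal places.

Sp1–Sp2: 12/35 sites differ → p ≈ 0.342857, d = −0.75 ln(1 − 0.457143) = 0.458182 ≈ 0.4582.
Sp1–Sp3: 13/35 sites differ → p ≈ 0.371429, d = −0.75 ln(1 − 0.495239) = 0.512753 ≈ 0.5128.
Sp2–Sp3: 12/35 sites differ → p ≈ 0.342857, d = −0.75 ln(1 − 0.457143) = 0.458182 ≈ 0.4582.

d(Sp1,Sp2) = 0.4582, d(Sp1,Sp3) = 0.5128, d(Sp2,Sp3) = 0.4582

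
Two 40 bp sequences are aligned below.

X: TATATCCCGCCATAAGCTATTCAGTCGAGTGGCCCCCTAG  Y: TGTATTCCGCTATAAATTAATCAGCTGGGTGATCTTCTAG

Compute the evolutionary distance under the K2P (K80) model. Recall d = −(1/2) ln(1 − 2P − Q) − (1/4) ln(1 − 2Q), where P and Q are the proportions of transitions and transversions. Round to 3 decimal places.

0.503

Of 40 sites, 12 differences are transitions and 1 are transversions, so P = 12/40 = 0.3 and Q = 1/40 = 0.025.
Under the Kimura two-parameter model, d = −½ ln(1 − 2P − Q) − ¼ ln(1 − 2Q).
1 − 2P − Q = 0.375, giving −½ ln(0.375) = 0.490415.
1 − 2Q = 0.95, giving −¼ ln(0.95) = 0.012823.
d = 0.490415 + 0.012823 = 0.503238.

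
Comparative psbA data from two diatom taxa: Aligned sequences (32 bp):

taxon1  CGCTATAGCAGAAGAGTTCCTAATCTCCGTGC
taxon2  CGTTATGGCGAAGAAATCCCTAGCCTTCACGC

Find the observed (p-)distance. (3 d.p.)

0.406

The sequences differ at 13 of 32 positions.
p = 13/32 = 0.40625 ≈ 0.406 (to 3 d.p.).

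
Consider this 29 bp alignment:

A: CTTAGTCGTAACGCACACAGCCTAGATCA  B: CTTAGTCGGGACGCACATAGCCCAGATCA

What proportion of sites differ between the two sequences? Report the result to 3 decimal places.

0.138

The sequences differ at 4 of 29 positions (sites 9, 10, 18, 23).
p = 4/29 = 0.137931… ≈ 0.138 (to 3 d.p.).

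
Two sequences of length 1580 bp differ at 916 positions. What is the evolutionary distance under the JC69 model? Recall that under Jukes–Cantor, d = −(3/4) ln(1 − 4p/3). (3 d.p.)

1.112

p = 916/1580 ≈ 0.579747.
d = −(3/4) ln(1 − 4p/3) = −0.75 ln(1 − 0.772996) = −0.75 ln(0.227004)
  = −0.75 × (-1.482788) = 1.112091 substitutions/site.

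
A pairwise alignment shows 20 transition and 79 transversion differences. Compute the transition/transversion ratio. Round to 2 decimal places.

0.25

R = 20/79 = 0.253164… ≈ 0.25 (to 2 d.p.).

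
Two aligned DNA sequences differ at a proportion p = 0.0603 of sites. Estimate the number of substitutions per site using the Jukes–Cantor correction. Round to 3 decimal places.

0.063

d = −(3/4) ln(1 − 4p/3) = −0.75 ln(1 − 0.0804) = −0.75 ln(0.9196)
  = −0.75 × (-0.083816) = 0.062862 substitutions/site.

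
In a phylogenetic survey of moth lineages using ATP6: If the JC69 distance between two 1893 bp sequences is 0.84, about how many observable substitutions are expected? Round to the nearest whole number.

957

Invert JC69: p = (3/4)(1 − e^(−4d/3)) = 0.75 × (1 − e^(-1.12)) = 0.75 × (1 − 0.326280) = 0.505290.
Expected differing sites = pL ≈ 0.505290 × 1893 = 956.51397 ≈ 957.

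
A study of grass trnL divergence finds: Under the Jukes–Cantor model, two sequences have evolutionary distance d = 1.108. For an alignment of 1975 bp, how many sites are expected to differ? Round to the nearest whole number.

1143

Invert JC69: p = (3/4)(1 − e^(−4d/3)) = 0.75 × (1 − e^(-1.477333)) = 0.75 × (1 − 0.228246) = 0.578816.
Expected differing sites = pL ≈ 0.578816 × 1975 = 1143.1616 ≈ 1143.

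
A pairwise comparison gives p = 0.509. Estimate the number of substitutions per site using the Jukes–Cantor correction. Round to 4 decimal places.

0.8515

d = −(3/4) ln(1 − 4p/3) = −0.75 ln(1 − 0.678667) = −0.75 ln(0.321333)
  = −0.75 × (-1.135277) = 0.851458 substitutions/site.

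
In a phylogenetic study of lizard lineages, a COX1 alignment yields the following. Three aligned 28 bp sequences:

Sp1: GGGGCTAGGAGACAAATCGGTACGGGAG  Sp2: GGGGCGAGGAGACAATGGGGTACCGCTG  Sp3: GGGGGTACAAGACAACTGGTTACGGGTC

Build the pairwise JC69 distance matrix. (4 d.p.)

Sp1–Sp2: 7/28 sites differ → p = 0.25, d = −0.75 ln(1 − 0.333333) = 0.304098 ≈ 0.3041.
Sp1–Sp3: 8/28 sites differ → p ≈ 0.285714, d = −0.75 ln(1 − 0.380952) = 0.359679 ≈ 0.3597.
Sp2–Sp3: 10/28 sites differ → p ≈ 0.357143, d = −0.75 ln(1 − 0.476191) = 0.484971 ≈ 0.4850.

d(Sp1,Sp2) = 0.3041, d(Sp1,Sp3) = 0.3597, d(Sp2,Sp3) = 0.4850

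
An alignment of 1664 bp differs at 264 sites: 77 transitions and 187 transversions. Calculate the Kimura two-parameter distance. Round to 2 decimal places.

P = 77/1664 ≈ 0.046274 and Q = 187/1664 ≈ 0.11238.
Under the Kimura two-parameter model, d = −½ ln(1 − 2P − Q) − ¼ ln(1 − 2Q).
1 − 2P − Q = 0.795072, giving −½ ln(0.795072) = 0.114661.
1 − 2Q = 0.77524, giving −¼ ln(0.77524) = 0.063646.
d = 0.114661 + 0.063646 = 0.178307.

0.18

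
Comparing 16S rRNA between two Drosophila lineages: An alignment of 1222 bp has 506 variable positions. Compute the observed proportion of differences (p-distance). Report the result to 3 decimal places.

0.414

p = 506/1222 = 0.414075… ≈ 0.414 (to 3 d.p.).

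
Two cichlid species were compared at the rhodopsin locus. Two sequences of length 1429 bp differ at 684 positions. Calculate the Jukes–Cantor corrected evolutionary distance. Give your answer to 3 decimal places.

p = 684/1429 ≈ 0.478656.
d = −(3/4) ln(1 − 4p/3) = −0.75 ln(1 − 0.638208) = −0.75 ln(0.361792)
  = −0.75 × (-1.016686) = 0.762515 substitutions/site.

0.763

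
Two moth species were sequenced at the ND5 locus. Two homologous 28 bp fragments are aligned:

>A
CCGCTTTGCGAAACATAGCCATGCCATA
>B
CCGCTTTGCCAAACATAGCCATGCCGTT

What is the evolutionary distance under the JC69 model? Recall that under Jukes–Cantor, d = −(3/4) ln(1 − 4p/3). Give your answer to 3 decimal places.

The sequences differ at 3 of 28 sites (10, 26, 28), so p = 3/28 ≈ 0.107143.
d = −(3/4) ln(1 − 4p/3) = −0.75 ln(1 − 0.142857) = −0.75 ln(0.857143)
  = −0.75 × (-0.154151) = 0.115613 substitutions/site.

0.116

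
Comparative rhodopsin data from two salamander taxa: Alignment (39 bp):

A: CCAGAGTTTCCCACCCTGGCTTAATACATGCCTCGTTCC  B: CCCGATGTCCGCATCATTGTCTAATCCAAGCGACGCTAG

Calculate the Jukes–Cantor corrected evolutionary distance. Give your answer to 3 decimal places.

The sequences differ at 17 of 39 sites, so p = 17/39 ≈ 0.435897.
d = −(3/4) ln(1 − 4p/3) = −0.75 ln(1 − 0.581196) = −0.75 ln(0.418804)
  = −0.75 × (-0.870352) = 0.652764 substitutions/site.

0.653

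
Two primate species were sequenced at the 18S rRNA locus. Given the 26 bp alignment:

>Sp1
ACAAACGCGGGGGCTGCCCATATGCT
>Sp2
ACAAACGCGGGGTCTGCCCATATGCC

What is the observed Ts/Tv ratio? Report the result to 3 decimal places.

1.000

Transitions are A↔G and C↔T; transversions are all other mismatches.
Transitions: 1. Transversions: 1.
R = 1/1 = 1.000.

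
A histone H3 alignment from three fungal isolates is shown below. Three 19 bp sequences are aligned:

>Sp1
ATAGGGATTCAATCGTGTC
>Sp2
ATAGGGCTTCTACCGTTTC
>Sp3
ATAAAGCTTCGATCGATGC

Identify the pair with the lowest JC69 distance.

Sp1–Sp2: 4/19 differ, p = 0.211, d = 0.247.
Sp1–Sp3: 7/19 differ, p = 0.368, d = 0.507.
Sp2–Sp3: 6/19 differ, p = 0.316, d = 0.410.
The smallest distance is between Sp1 and Sp2.

Sp1 and Sp2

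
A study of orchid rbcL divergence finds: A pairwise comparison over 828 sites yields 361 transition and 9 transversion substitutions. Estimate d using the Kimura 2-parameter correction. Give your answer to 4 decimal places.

P = 361/828 ≈ 0.43599 and Q = 9/828 ≈ 0.01087.
Under the Kimura two-parameter model, d = −½ ln(1 − 2P − Q) − ¼ ln(1 − 2Q).
1 − 2P − Q = 0.11715, giving −½ ln(0.11715) = 1.072150.
1 − 2Q = 0.97826, giving −¼ ln(0.97826) = 0.005495.
d = 1.072150 + 0.005495 = 1.077645.

1.0776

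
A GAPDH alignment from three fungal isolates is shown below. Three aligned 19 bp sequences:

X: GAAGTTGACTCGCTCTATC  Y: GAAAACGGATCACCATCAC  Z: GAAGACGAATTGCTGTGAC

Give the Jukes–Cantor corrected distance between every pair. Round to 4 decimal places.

X–Y: 10/19 sites differ → p ≈ 0.526316, d = −0.75 ln(1 − 0.701755) = 0.907380 ≈ 0.9074.
X–Z: 7/19 sites differ → p ≈ 0.368421, d = −0.75 ln(1 − 0.491228) = 0.506816 ≈ 0.5068.
Y–Z: 7/19 sites differ → p ≈ 0.368421, d = −0.75 ln(1 − 0.491228) = 0.506816 ≈ 0.5068.

d(X,Y) = 0.9074, d(X,Z) = 0.5068, d(Y,Z) = 0.5068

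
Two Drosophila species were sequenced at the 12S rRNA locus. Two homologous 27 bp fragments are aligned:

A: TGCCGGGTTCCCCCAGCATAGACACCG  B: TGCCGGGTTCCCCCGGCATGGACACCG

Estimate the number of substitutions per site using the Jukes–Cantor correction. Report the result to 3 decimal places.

The sequences differ at 2 of 27 sites (15, 20), so p = 2/27 ≈ 0.074074.
d = −(3/4) ln(1 − 4p/3) = −0.75 ln(1 − 0.098765) = −0.75 ln(0.901235)
  = −0.75 × (-0.103989) = 0.077992 substitutions/site.

0.078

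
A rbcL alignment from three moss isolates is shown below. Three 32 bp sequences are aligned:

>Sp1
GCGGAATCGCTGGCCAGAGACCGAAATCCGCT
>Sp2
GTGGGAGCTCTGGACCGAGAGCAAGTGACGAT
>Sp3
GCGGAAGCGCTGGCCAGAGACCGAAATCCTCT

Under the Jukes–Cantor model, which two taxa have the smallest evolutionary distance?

Sp1–Sp2: 13/32 differ, p = 0.406, d = 0.585.
Sp1–Sp3: 2/32 differ, p = 0.063, d = 0.065.
Sp2–Sp3: 13/32 differ, p = 0.406, d = 0.585.
The smallest distance is between Sp1 and Sp3.

Sp1 and Sp3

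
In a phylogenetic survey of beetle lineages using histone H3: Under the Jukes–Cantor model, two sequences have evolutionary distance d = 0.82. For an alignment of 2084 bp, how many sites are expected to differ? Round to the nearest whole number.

Invert JC69: p = (3/4)(1 − e^(−4d/3)) = 0.75 × (1 − e^(-1.093333)) = 0.75 × (1 − 0.335098) = 0.498677.
Expected differing sites = pL ≈ 0.498677 × 2084 = 1039.242868 ≈ 1039.

1039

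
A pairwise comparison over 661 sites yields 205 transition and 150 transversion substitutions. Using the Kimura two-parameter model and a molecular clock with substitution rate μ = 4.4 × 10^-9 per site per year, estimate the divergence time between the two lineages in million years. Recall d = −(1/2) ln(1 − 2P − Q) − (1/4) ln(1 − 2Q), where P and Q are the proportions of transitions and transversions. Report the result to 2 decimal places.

P = 205/661 ≈ 0.310136 and Q = 150/661 ≈ 0.226929.
Under the Kimura two-parameter model, d = −½ ln(1 − 2P − Q) − ¼ ln(1 − 2Q).
1 − 2P − Q = 0.152799, giving −½ ln(0.152799) = 0.939316.
1 − 2Q = 0.546142, giving −¼ ln(0.546142) = 0.151219.
d = 0.939316 + 0.151219 = 1.090535.
Under a molecular clock d = 2μt, so t = d/(2μ) = 1.090535 / (2 × 4.4 × 10^-9) = 123.92 million years.

123.92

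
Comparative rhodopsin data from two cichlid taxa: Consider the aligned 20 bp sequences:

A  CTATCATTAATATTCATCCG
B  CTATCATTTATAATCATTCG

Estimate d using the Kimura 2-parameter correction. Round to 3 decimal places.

Of 20 sites, 1 differences are transitions and 2 are transversions, so P = 1/20 = 0.05 and Q = 2/20 = 0.1.
Under the Kimura two-parameter model, d = −½ ln(1 − 2P − Q) − ¼ ln(1 − 2Q).
1 − 2P − Q = 0.8, giving −½ ln(0.8) = 0.111572.
1 − 2Q = 0.8, giving −¼ ln(0.8) = 0.055786.
d = 0.111572 + 0.055786 = 0.167358.

0.167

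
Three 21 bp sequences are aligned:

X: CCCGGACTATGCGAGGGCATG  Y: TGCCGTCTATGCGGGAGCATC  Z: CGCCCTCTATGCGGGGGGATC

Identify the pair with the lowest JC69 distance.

X–Y: 7/21 differ, p = 0.333, d = 0.441.
X–Z: 7/21 differ, p = 0.333, d = 0.441.
Y–Z: 4/21 differ, p = 0.190, d = 0.220.
The smallest distance is between Y and Z.

Y and Z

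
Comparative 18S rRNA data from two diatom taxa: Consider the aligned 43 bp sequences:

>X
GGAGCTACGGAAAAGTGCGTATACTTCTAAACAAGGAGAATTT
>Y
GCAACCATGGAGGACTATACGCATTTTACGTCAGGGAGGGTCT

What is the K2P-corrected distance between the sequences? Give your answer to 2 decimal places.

Of 43 sites, 18 differences are transitions and 5 are transversions, so P = 18/43 ≈ 0.418605 and Q = 5/43 ≈ 0.116279.
Under the Kimura two-parameter model, d = −½ ln(1 − 2P − Q) − ¼ ln(1 − 2Q).
1 − 2P − Q = 0.046511, giving −½ ln(0.046511) = 1.534033.
1 − 2Q = 0.767442, giving −¼ ln(0.767442) = 0.066173.
d = 1.534033 + 0.066173 = 1.600206.

1.60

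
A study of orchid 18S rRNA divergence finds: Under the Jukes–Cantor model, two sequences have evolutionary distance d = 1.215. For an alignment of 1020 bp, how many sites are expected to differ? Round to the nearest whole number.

614

Invert JC69: p = (3/4)(1 − e^(−4d/3)) = 0.75 × (1 − e^(-1.62)) = 0.75 × (1 − 0.197899) = 0.601576.
Expected differing sites = pL ≈ 0.601576 × 1020 = 613.60752 ≈ 614.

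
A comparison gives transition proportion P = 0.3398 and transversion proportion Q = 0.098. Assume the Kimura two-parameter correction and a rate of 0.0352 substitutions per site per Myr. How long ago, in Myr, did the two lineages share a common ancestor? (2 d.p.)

11.45

Under the Kimura two-parameter model, d = −½ ln(1 − 2P − Q) − ¼ ln(1 − 2Q).
1 − 2P − Q = 0.2224, giving −½ ln(0.2224) = 0.751639.
1 − 2Q = 0.804, giving −¼ ln(0.804) = 0.054539.
d = 0.751639 + 0.054539 = 0.806178.
Under a molecular clock d = 2μt, so t = d/(2μ) = 0.806178 / (2 × 0.0352) = 11.45 Myr.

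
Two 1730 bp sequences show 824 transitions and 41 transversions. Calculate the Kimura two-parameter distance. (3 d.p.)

1.883

P = 824/1730 ≈ 0.476301 and Q = 41/1730 ≈ 0.023699.
Under the Kimura two-parameter model, d = −½ ln(1 − 2P − Q) − ¼ ln(1 − 2Q).
1 − 2P − Q = 0.023699, giving −½ ln(0.023699) = 1.871161.
1 − 2Q = 0.952602, giving −¼ ln(0.952602) = 0.012140.
d = 1.871161 + 0.012140 = 1.883301.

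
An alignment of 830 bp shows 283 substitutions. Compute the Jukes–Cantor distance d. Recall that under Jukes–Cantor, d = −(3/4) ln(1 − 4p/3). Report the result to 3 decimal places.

p = 283/830 ≈ 0.340964.
d = −(3/4) ln(1 − 4p/3) = −0.75 ln(1 − 0.454619) = −0.75 ln(0.545381)
  = −0.75 × (-0.606271) = 0.454703 substitutions/site.

0.455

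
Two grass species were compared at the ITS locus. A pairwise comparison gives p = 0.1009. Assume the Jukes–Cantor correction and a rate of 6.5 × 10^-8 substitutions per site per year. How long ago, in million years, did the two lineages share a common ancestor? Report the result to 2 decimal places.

0.83

d = −(3/4) ln(1 − 4p/3) = −0.75 ln(1 − 0.134533) = −0.75 ln(0.865467)
  = −0.75 × (-0.144486) = 0.108365 substitutions/site.
Under a molecular clock d = 2μt, so t = d/(2μ) = 0.108365 / (2 × 6.5 × 10^-8) = 0.83 million years.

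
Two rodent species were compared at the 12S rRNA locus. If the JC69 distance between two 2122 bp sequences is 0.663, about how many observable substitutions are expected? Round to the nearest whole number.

934

Invert JC69: p = (3/4)(1 − e^(−4d/3)) = 0.75 × (1 − e^(-0.884)) = 0.75 × (1 − 0.413127) = 0.440155.
Expected differing sites = pL ≈ 0.440155 × 2122 = 934.00891 ≈ 934.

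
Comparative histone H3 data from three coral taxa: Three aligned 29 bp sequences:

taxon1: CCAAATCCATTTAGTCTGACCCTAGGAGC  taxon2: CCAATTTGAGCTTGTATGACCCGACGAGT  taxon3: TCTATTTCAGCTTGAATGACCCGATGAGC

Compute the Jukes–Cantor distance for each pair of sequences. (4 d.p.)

d(taxon1,taxon2) = 0.4618, d(taxon1,taxon3) = 0.5285, d(taxon2,taxon3) = 0.2421

taxon1–taxon2: 10/29 sites differ → p ≈ 0.344828, d = −0.75 ln(1 − 0.459771) = 0.461822 ≈ 0.4618.
taxon1–taxon3: 11/29 sites differ → p ≈ 0.37931, d = −0.75 ln(1 − 0.505747) = 0.528531 ≈ 0.5285.
taxon2–taxon3: 6/29 sites differ → p ≈ 0.206897, d = −0.75 ln(1 − 0.275863) = 0.242081 ≈ 0.2421.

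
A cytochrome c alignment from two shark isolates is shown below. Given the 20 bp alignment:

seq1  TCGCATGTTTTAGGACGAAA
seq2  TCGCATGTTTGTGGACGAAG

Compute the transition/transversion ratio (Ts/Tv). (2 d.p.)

0.50

Transitions are A↔G and C↔T; transversions are all other mismatches.
Transitions: 1. Transversions: 2.
R = 1/2 = 0.50.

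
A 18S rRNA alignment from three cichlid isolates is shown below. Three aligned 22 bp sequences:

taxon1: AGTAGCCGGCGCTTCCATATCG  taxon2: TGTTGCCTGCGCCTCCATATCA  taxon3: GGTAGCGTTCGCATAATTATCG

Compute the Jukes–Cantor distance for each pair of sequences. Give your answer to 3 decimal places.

taxon1–taxon2: 5/22 sites differ → p ≈ 0.227273, d = −0.75 ln(1 − 0.303031) = 0.270761 ≈ 0.271.
taxon1–taxon3: 8/22 sites differ → p ≈ 0.363636, d = −0.75 ln(1 − 0.484848) = 0.497470 ≈ 0.497.
taxon2–taxon3: 9/22 sites differ → p ≈ 0.409091, d = −0.75 ln(1 − 0.545455) = 0.591344 ≈ 0.591.

d(taxon1,taxon2) = 0.271, d(taxon1,taxon3) = 0.497, d(taxon2,taxon3) = 0.591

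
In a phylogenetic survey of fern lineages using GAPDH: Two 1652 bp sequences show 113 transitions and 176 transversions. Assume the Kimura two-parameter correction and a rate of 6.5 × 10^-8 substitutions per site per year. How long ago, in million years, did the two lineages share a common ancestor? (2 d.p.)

P = 113/1652 ≈ 0.068402 and Q = 176/1652 ≈ 0.106538.
Under the Kimura two-parameter model, d = −½ ln(1 − 2P − Q) − ¼ ln(1 − 2Q).
1 − 2P − Q = 0.756658, giving −½ ln(0.756658) = 0.139422.
1 − 2Q = 0.786924, giving −¼ ln(0.786924) = 0.059906.
d = 0.139422 + 0.059906 = 0.199328.
Under a molecular clock d = 2μt, so t = d/(2μ) = 0.199328 / (2 × 6.5 × 10^-8) = 1.53 million years.

1.53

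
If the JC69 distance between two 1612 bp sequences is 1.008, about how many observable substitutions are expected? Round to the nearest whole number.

894

Invert JC69: p = (3/4)(1 − e^(−4d/3)) = 0.75 × (1 − e^(-1.344)) = 0.75 × (1 − 0.260800) = 0.554400.
Expected differing sites = pL ≈ 0.554400 × 1612 = 893.6928 ≈ 894.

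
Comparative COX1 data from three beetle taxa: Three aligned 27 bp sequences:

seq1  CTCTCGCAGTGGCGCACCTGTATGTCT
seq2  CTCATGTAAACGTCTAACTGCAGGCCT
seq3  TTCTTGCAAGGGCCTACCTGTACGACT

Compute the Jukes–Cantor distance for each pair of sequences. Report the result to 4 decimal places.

seq1–seq2: 13/27 sites differ → p ≈ 0.481481, d = −0.75 ln(1 − 0.641975) = 0.770364 ≈ 0.7704.
seq1–seq3: 8/27 sites differ → p ≈ 0.296296, d = −0.75 ln(1 − 0.395061) = 0.376971 ≈ 0.3770.
seq2–seq3: 10/27 sites differ → p ≈ 0.37037, d = −0.75 ln(1 − 0.493827) = 0.510658 ≈ 0.5107.

d(seq1,seq2) = 0.7704, d(seq1,seq3) = 0.3770, d(seq2,seq3) = 0.5107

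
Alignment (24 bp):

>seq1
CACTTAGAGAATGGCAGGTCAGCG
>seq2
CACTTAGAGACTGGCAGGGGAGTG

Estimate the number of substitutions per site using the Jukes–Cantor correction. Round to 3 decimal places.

0.188

The sequences differ at 4 of 24 sites (11, 19, 20, 23), so p = 4/24 ≈ 0.166667.
d = −(3/4) ln(1 − 4p/3) = −0.75 ln(1 − 0.222223) = −0.75 ln(0.777777)
  = −0.75 × (-0.251315) = 0.188486 substitutions/site.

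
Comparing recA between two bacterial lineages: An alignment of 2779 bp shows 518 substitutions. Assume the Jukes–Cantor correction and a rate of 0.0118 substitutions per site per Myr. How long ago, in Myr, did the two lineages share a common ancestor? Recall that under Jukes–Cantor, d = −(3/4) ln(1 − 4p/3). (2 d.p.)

p = 518/2779 ≈ 0.186398.
d = −(3/4) ln(1 − 4p/3) = −0.75 ln(1 − 0.248531) = −0.75 ln(0.751469)
  = −0.75 × (-0.285725) = 0.214294 substitutions/site.
Under a molecular clock d = 2μt, so t = d/(2μ) = 0.214294 / (2 × 0.0118) = 9.08 Myr.

9.08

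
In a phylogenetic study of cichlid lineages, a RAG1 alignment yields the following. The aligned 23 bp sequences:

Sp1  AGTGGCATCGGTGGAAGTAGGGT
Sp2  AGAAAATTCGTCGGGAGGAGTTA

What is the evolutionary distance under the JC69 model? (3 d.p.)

The sequences differ at 12 of 23 sites, so p = 12/23 ≈ 0.521739.
d = −(3/4) ln(1 − 4p/3) = −0.75 ln(1 − 0.695652) = −0.75 ln(0.304348)
  = −0.75 × (-1.189583) = 0.892187 substitutions/site.

0.892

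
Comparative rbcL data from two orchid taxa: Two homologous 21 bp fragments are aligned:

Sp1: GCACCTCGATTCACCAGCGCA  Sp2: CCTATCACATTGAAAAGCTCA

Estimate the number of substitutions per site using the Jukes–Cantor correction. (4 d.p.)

The sequences differ at 11 of 21 sites, so p = 11/21 ≈ 0.52381.
d = −(3/4) ln(1 − 4p/3) = −0.75 ln(1 − 0.698413) = −0.75 ln(0.301587)
  = −0.75 × (-1.198697) = 0.899023 substitutions/site.

0.8990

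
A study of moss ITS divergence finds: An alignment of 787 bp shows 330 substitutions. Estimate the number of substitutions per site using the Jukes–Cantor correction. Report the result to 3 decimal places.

p = 330/787 ≈ 0.419314.
d = −(3/4) ln(1 − 4p/3) = −0.75 ln(1 − 0.559085) = −0.75 ln(0.440915)
  = −0.75 × (-0.818903) = 0.614177 substitutions/site.

0.614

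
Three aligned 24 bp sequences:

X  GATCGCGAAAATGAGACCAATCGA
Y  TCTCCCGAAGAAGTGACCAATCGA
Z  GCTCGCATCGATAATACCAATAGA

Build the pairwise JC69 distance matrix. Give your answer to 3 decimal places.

d(X,Y) = 0.304, d(X,Z) = 0.441, d(Y,Z) = 0.608

X–Y: 6/24 sites differ → p = 0.25, d = −0.75 ln(1 − 0.333333) = 0.304098 ≈ 0.304.
X–Z: 8/24 sites differ → p ≈ 0.333333, d = −0.75 ln(1 − 0.444444) = 0.440839 ≈ 0.441.
Y–Z: 10/24 sites differ → p ≈ 0.416667, d = −0.75 ln(1 − 0.555556) = 0.608198 ≈ 0.608.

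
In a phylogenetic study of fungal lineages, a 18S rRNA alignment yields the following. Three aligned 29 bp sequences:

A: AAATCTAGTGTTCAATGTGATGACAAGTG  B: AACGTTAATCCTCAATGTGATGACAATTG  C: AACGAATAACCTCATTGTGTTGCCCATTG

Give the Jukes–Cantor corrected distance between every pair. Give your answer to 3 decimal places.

d(A,B) = 0.291, d(A,C) = 0.774, d(B,C) = 0.344

A–B: 7/29 sites differ → p ≈ 0.241379, d = −0.75 ln(1 − 0.321839) = 0.291278 ≈ 0.291.
A–C: 14/29 sites differ → p ≈ 0.482759, d = −0.75 ln(1 − 0.643679) = 0.773942 ≈ 0.774.
B–C: 8/29 sites differ → p ≈ 0.275862, d = −0.75 ln(1 − 0.367816) = 0.343931 ≈ 0.344.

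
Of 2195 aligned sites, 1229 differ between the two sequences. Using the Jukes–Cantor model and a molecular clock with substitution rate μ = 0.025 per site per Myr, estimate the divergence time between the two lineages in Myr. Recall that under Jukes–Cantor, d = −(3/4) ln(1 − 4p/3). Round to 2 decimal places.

20.59

p = 1229/2195 ≈ 0.559909.
d = −(3/4) ln(1 − 4p/3) = −0.75 ln(1 − 0.746545) = −0.75 ln(0.253455)
  = −0.75 × (-1.372569) = 1.029427 substitutions/site.
Under a molecular clock d = 2μt, so t = d/(2μ) = 1.029427 / (2 × 0.025) = 20.59 Myr.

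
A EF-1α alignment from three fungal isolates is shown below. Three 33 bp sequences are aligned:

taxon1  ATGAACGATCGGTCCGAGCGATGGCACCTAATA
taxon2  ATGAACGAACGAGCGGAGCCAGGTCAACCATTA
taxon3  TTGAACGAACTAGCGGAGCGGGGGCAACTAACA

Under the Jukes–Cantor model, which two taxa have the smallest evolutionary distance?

taxon2 and taxon3

taxon1–taxon2: 10/33 differ, p = 0.303, d = 0.388.
taxon1–taxon3: 10/33 differ, p = 0.303, d = 0.388.
taxon2–taxon3: 8/33 differ, p = 0.242, d = 0.293.
The smallest distance is between taxon2 and taxon3.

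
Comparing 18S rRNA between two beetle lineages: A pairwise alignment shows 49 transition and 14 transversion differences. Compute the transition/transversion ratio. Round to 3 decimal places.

R = 49/14 = 3.500.

3.500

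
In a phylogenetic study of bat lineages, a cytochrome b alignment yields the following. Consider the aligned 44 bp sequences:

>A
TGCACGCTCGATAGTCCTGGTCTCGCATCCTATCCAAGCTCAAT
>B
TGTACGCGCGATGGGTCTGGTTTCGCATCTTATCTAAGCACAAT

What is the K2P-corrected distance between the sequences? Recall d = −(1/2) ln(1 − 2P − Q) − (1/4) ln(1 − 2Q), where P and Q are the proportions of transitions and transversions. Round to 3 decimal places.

Of 44 sites, 6 differences are transitions and 3 are transversions, so P = 6/44 ≈ 0.136364 and Q = 3/44 ≈ 0.068182.
Under the Kimura two-parameter model, d = −½ ln(1 − 2P − Q) − ¼ ln(1 − 2Q).
1 − 2P − Q = 0.65909, giving −½ ln(0.65909) = 0.208448.
1 − 2Q = 0.863636, giving −¼ ln(0.863636) = 0.036651.
d = 0.208448 + 0.036651 = 0.245099.

0.245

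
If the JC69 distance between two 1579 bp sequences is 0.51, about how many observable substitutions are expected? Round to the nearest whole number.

584

Invert JC69: p = (3/4)(1 − e^(−4d/3)) = 0.75 × (1 − e^(-0.68)) = 0.75 × (1 − 0.506617) = 0.370037.
Expected differing sites = pL ≈ 0.370037 × 1579 = 584.288423 ≈ 584.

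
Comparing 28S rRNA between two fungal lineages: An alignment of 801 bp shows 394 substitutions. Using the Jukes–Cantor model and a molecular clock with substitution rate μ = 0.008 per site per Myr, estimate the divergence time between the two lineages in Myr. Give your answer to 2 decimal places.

p = 394/801 ≈ 0.491885.
d = −(3/4) ln(1 − 4p/3) = −0.75 ln(1 − 0.655847) = −0.75 ln(0.344153)
  = −0.75 × (-1.066669) = 0.800002 substitutions/site.
Under a molecular clock d = 2μt, so t = d/(2μ) = 0.800002 / (2 × 0.008) = 50.00 Myr.

50.00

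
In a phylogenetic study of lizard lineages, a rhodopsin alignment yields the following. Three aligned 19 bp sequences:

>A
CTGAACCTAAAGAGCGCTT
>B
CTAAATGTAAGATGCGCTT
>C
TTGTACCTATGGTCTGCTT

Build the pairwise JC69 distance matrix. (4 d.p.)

d(A,B) = 0.4099, d(A,C) = 0.5068, d(B,C) = 0.7489

A–B: 6/19 sites differ → p ≈ 0.315789, d = −0.75 ln(1 − 0.421052) = 0.409907 ≈ 0.4099.
A–C: 7/19 sites differ → p ≈ 0.368421, d = −0.75 ln(1 − 0.491228) = 0.506816 ≈ 0.5068.
B–C: 9/19 sites differ → p ≈ 0.473684, d = −0.75 ln(1 − 0.631579) = 0.748897 ≈ 0.7489.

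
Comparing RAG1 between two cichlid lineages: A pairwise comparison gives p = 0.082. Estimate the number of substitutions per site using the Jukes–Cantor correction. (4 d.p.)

0.0868

d = −(3/4) ln(1 − 4p/3) = −0.75 ln(1 − 0.109333) = −0.75 ln(0.890667)
  = −0.75 × (-0.115785) = 0.086839 substitutions/site.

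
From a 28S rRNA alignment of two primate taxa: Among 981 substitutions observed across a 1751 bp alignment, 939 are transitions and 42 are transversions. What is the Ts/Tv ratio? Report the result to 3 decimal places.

R = 939/42 = 22.357142… ≈ 22.357 (to 3 d.p.).

22.357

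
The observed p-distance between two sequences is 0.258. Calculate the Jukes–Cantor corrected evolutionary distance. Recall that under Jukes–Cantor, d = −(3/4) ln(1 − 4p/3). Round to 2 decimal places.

d = −(3/4) ln(1 − 4p/3) = −0.75 ln(1 − 0.344) = −0.75 ln(0.656)
  = −0.75 × (-0.421594) = 0.316196 substitutions/site.

0.32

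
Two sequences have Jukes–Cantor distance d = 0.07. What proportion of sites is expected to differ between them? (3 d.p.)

0.067

p = (3/4)(1 − e^(−4d/3)) = 0.75 × (1 − e^(-0.093333)) = 0.75 × (1 − 0.910890) = 0.066833.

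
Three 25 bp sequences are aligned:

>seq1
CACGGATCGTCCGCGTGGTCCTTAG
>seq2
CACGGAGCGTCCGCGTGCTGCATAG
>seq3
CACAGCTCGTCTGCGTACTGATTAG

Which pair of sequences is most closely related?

seq1–seq2: 4/25 differ, p = 0.160, d = 0.180.
seq1–seq3: 7/25 differ, p = 0.280, d = 0.351.
seq2–seq3: 7/25 differ, p = 0.280, d = 0.351.
The smallest distance is between seq1 and seq2.

seq1 and seq2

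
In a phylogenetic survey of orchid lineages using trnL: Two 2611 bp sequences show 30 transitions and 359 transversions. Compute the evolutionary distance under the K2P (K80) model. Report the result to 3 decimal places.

0.168

P = 30/2611 ≈ 0.01149 and Q = 359/2611 ≈ 0.137495.
Under the Kimura two-parameter model, d = −½ ln(1 − 2P − Q) − ¼ ln(1 − 2Q).
1 − 2P − Q = 0.839525, giving −½ ln(0.839525) = 0.087460.
1 − 2Q = 0.72501, giving −¼ ln(0.72501) = 0.080392.
d = 0.087460 + 0.080392 = 0.167852.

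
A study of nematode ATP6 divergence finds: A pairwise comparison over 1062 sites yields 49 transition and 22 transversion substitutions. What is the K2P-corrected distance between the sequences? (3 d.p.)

P = 49/1062 ≈ 0.046139 and Q = 22/1062 ≈ 0.020716.
Under the Kimura two-parameter model, d = −½ ln(1 − 2P − Q) − ¼ ln(1 − 2Q).
1 − 2P − Q = 0.887006, giving −½ ln(0.887006) = 0.059952.
1 − 2Q = 0.958568, giving −¼ ln(0.958568) = 0.010579.
d = 0.059952 + 0.010579 = 0.070531.

0.071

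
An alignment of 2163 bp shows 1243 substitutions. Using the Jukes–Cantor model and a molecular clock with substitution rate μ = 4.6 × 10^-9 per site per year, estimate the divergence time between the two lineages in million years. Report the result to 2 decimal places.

p = 1243/2163 ≈ 0.574665.
d = −(3/4) ln(1 − 4p/3) = −0.75 ln(1 − 0.76622) = −0.75 ln(0.23378)
  = −0.75 × (-1.453375) = 1.090031 substitutions/site.
Under a molecular clock d = 2μt, so t = d/(2μ) = 1.090031 / (2 × 4.6 × 10^-9) = 118.48 million years.

118.48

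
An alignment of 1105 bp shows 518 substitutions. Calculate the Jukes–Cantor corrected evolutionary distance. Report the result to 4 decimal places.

0.7357

p = 518/1105 ≈ 0.468778.
d = −(3/4) ln(1 − 4p/3) = −0.75 ln(1 − 0.625037) = −0.75 ln(0.374963)
  = −0.75 × (-0.980928) = 0.735696 substitutions/site.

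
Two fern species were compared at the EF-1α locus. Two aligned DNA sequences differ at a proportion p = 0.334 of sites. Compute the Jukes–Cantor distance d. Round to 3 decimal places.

d = −(3/4) ln(1 − 4p/3) = −0.75 ln(1 − 0.445333) = −0.75 ln(0.554667)
  = −0.75 × (-0.589387) = 0.442040 substitutions/site.

0.442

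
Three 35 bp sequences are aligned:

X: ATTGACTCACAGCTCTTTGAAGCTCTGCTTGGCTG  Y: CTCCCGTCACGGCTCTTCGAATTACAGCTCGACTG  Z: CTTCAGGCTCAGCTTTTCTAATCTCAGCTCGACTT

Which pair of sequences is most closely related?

Y and Z

X–Y: 13/35 differ, p = 0.371, d = 0.513.
X–Z: 13/35 differ, p = 0.371, d = 0.513.
Y–Z: 10/35 differ, p = 0.286, d = 0.360.
The smallest distance is between Y and Z.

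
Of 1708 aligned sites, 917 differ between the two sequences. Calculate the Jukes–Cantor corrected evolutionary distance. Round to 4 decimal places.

0.9437

p = 917/1708 ≈ 0.536885.
d = −(3/4) ln(1 − 4p/3) = −0.75 ln(1 − 0.715847) = −0.75 ln(0.284153)
  = −0.75 × (-1.258242) = 0.943682 substitutions/site.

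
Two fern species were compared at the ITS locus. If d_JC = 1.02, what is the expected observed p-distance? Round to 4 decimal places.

0.5575

p = (3/4)(1 − e^(−4d/3)) = 0.75 × (1 − e^(-1.36)) = 0.75 × (1 − 0.256661) = 0.557504.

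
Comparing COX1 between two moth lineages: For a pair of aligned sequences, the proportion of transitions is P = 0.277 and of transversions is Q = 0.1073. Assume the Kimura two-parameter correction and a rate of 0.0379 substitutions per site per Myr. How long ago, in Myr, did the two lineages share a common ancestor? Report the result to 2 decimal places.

7.94

Under the Kimura two-parameter model, d = −½ ln(1 − 2P − Q) − ¼ ln(1 − 2Q).
1 − 2P − Q = 0.3387, giving −½ ln(0.3387) = 0.541320.
1 − 2Q = 0.7854, giving −¼ ln(0.7854) = 0.060391.
d = 0.541320 + 0.060391 = 0.601711.
Under a molecular clock d = 2μt, so t = d/(2μ) = 0.601711 / (2 × 0.0379) = 7.94 Myr.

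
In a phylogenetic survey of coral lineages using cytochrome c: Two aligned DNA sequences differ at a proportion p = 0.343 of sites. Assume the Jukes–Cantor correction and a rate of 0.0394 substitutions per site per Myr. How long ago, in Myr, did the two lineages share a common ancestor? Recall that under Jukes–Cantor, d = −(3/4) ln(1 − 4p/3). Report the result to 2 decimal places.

d = −(3/4) ln(1 − 4p/3) = −0.75 ln(1 − 0.457333) = −0.75 ln(0.542667)
  = −0.75 × (-0.611259) = 0.458444 substitutions/site.
Under a molecular clock d = 2μt, so t = d/(2μ) = 0.458444 / (2 × 0.0394) = 5.82 Myr.

5.82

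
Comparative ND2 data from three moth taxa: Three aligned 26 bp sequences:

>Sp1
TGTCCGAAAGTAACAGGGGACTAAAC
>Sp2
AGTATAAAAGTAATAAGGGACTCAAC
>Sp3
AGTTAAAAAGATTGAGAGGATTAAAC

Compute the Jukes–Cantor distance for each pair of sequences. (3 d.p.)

Sp1–Sp2: 7/26 sites differ → p ≈ 0.269231, d = −0.75 ln(1 − 0.358975) = 0.333515 ≈ 0.334.
Sp1–Sp3: 10/26 sites differ → p ≈ 0.384615, d = −0.75 ln(1 − 0.51282) = 0.539341 ≈ 0.539.
Sp2–Sp3: 10/26 sites differ → p ≈ 0.384615, d = −0.75 ln(1 − 0.51282) = 0.539341 ≈ 0.539.

d(Sp1,Sp2) = 0.334, d(Sp1,Sp3) = 0.539, d(Sp2,Sp3) = 0.539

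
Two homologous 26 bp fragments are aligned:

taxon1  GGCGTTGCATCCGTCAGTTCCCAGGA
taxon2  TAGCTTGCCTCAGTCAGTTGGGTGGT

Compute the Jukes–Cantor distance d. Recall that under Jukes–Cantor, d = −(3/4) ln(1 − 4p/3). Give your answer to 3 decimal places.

0.623

The sequences differ at 11 of 26 sites, so p = 11/26 ≈ 0.423077.
d = −(3/4) ln(1 − 4p/3) = −0.75 ln(1 − 0.564103) = −0.75 ln(0.435897)
  = −0.75 × (-0.830349) = 0.622762 substitutions/site.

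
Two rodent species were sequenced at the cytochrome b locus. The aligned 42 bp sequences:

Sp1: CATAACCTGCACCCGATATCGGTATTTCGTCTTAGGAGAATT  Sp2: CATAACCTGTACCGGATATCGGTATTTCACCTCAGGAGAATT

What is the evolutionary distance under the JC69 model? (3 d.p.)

The sequences differ at 5 of 42 sites (10, 14, 29, 30, 33), so p = 5/42 ≈ 0.119048.
d = −(3/4) ln(1 − 4p/3) = −0.75 ln(1 − 0.158731) = −0.75 ln(0.841269)
  = −0.75 × (-0.172844) = 0.129633 substitutions/site.

0.130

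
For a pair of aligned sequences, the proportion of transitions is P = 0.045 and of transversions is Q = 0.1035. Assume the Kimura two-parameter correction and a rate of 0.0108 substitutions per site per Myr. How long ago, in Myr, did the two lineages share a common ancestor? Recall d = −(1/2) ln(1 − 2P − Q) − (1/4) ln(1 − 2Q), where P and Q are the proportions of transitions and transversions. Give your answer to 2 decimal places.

7.66

Under the Kimura two-parameter model, d = −½ ln(1 − 2P − Q) − ¼ ln(1 − 2Q).
1 − 2P − Q = 0.8065, giving −½ ln(0.8065) = 0.107526.
1 − 2Q = 0.793, giving −¼ ln(0.793) = 0.057983.
d = 0.107526 + 0.057983 = 0.165509.
Under a molecular clock d = 2μt, so t = d/(2μ) = 0.165509 / (2 × 0.0108) = 7.66 Myr.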